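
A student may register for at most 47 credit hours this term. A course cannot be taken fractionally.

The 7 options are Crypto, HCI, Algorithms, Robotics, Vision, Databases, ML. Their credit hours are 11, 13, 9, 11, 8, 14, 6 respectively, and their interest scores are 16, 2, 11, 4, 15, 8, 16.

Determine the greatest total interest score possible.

62

Crypto + Algorithms + Vision + ML: credit hours 11 + 9 + 8 + 6 = 34 ≤ 47, interest score 16 + 11 + 15 + 16 = 58.
Crypto + HCI + Algorithms + Vision + ML: credit hours 11 + 13 + 9 + 8 + 6 = 47 ≤ 47, interest score 16 + 2 + 11 + 15 + 16 = 60.
Crypto + Algorithms + Robotics + Vision + ML: credit hours 11 + 9 + 11 + 8 + 6 = 45 ≤ 47, interest score 16 + 11 + 4 + 15 + 16 = 62.
Best is Crypto, Algorithms, Robotics, Vision, and ML with total interest score 62.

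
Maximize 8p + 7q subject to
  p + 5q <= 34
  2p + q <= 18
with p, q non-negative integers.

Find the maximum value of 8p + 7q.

84

The continuous relaxation peaks at (6.22, 5.56) with value 88.67; rounding to a feasible lattice point costs some objective.
(p,q)=(7,4): 1·7+5·4=27≤34, 2·7+1·4=18≤18, objective 84.
(p,q)=(6,5): 1·6+5·5=31≤34, 2·6+1·5=17≤18, objective 83.
(p,q)=(7,3): 1·7+5·3=22≤34, 2·7+1·3=17≤18, objective 77.
Maximum is 84 at (p,q)=(7,4).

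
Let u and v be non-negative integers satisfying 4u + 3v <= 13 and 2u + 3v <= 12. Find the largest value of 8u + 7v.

The continuous relaxation peaks at (0.5, 3.67) with value 29.67; rounding to a feasible lattice point costs some objective.
(u,v)=(1,3): 4·1+3·3=13≤13, 2·1+3·3=11≤12, objective 29.
(u,v)=(0,4): 4·0+3·4=12≤13, 2·0+3·4=12≤12, objective 28.
(u,v)=(1,2): 4·1+3·2=10≤13, 2·1+3·2=8≤12, objective 22.
No feasible integer point exceeds 29.

29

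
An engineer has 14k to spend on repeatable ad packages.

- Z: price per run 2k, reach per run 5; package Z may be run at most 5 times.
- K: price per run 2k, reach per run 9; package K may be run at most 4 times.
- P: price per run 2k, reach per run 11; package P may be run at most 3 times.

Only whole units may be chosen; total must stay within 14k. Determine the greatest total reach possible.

P has the best ratio (11/2); taking only P gives at most 3×11 = 33 (stopped by the supply cap of 3).
Mixing does better — 4×K and 3×P: price 14 ≤ 14, reach 4·9 + 3·11 = 69.

69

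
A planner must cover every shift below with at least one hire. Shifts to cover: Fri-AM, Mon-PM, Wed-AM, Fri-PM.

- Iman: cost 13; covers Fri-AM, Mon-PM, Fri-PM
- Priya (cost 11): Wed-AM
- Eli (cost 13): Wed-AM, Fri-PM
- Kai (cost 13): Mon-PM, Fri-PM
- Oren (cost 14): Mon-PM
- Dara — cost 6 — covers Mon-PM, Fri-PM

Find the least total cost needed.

24

This is a weighted set-cover instance.
The greedy cost-per-new-shift heuristic would pick Dara, Priya, and Iman for 30, but a cheaper cover exists.
Choose Iman and Priya: together they cover Fri-AM, Mon-PM, Wed-AM, Fri-PM — every shift.
Total cost: 13 + 11 = 24.
No cover costs less than 24.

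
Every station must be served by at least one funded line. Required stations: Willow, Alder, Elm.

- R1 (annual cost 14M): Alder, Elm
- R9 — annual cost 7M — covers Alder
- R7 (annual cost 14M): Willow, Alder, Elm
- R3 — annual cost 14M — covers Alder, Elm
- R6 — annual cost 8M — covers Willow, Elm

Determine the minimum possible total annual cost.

14

This is a weighted set-cover instance.
The greedy cost-per-new-station heuristic would pick R6 and R9 for 15, but a cheaper cover exists.
R7 alone covers Willow, Alder, Elm — every station.
Total annual cost: 14.
No cover costs less than 14.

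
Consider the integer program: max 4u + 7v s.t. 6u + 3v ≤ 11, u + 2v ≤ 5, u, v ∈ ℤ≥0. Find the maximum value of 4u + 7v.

(u,v)=(0,2): 6·0+3·2=6≤11, 1·0+2·2=4≤5, objective 14.
(u,v)=(1,1): 6·1+3·1=9≤11, 1·1+2·1=3≤5, objective 11.
The best lattice point is (0,2), giving 14.

14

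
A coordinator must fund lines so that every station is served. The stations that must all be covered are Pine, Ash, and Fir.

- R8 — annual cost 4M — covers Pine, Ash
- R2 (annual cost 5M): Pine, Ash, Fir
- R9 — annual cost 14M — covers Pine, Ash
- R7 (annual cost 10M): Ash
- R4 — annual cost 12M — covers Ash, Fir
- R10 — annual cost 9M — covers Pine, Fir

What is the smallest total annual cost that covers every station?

5

This is a weighted set-cover instance.
R2 alone covers Pine, Ash, Fir — every station.
Total annual cost: 5.
No cover costs less than 5.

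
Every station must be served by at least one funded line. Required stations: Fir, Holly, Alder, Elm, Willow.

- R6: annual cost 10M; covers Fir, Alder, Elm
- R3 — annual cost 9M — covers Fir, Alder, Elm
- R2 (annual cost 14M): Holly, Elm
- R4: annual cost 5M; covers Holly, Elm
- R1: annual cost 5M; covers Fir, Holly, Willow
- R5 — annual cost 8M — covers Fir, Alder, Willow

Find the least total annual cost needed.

The greedy cost-per-new-station heuristic would pick R1 and R3 for 14, but a cheaper cover exists.
Choose R4 and R5: together they cover Fir, Holly, Alder, Elm, Willow — every station.
Total annual cost: 5 + 8 = 13.
No cover costs less than 13.

13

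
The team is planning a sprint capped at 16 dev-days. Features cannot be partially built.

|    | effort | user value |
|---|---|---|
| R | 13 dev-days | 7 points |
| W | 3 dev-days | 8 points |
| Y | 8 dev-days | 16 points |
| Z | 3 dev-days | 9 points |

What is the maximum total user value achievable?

Take W, Y, and Z: effort 3 + 8 + 3 = 14 ≤ 16, user value 8 + 16 + 9 = 33.
No other feasible combination does better.

33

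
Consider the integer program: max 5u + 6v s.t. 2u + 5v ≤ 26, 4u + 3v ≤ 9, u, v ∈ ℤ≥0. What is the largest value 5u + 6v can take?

(u,v)=(0,3): 2·0+5·3=15≤26, 4·0+3·3=9≤9, objective 18.
(u,v)=(0,2): 2·0+5·2=10≤26, 4·0+3·2=6≤9, objective 12.
The best lattice point is (0,3), giving 18.

18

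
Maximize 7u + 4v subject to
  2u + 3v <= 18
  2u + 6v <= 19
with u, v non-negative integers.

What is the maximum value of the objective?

63

(u,v)=(9,0): 2·9+3·0=18≤18, 2·9+6·0=18≤19, objective 63.
(u,v)=(8,0): 2·8+3·0=16≤18, 2·8+6·0=16≤19, objective 56.
The best lattice point is (9,0), giving 63.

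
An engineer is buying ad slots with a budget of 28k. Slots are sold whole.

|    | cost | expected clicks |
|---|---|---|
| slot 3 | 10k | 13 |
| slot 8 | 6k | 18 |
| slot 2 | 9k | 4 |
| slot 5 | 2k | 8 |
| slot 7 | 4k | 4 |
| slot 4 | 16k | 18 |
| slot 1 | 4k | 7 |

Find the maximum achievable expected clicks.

slot 8 + slot 5 + slot 7 + slot 4: cost 6 + 2 + 4 + 16 = 28 ≤ 28, expected clicks 18 + 8 + 4 + 18 = 48.
slot 3 + slot 8 + slot 5 + slot 7 + slot 1: cost 10 + 6 + 2 + 4 + 4 = 26 ≤ 28, expected clicks 13 + 18 + 8 + 4 + 7 = 50.
slot 8 + slot 5 + slot 4 + slot 1: cost 6 + 2 + 16 + 4 = 28 ≤ 28, expected clicks 18 + 8 + 18 + 7 = 51.
Best is slot 8, slot 5, slot 4, and slot 1 with total expected clicks 51.

51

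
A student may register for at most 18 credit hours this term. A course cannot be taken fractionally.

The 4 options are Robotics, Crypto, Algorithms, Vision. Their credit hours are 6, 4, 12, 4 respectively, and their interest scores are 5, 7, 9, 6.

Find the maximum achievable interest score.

18

Crypto + Algorithms: credit hours 4 + 12 = 16 ≤ 18, interest score 7 + 9 = 16.
Robotics + Crypto + Vision: credit hours 6 + 4 + 4 = 14 ≤ 18, interest score 5 + 7 + 6 = 18.
Best is Robotics, Crypto, and Vision with total interest score 18.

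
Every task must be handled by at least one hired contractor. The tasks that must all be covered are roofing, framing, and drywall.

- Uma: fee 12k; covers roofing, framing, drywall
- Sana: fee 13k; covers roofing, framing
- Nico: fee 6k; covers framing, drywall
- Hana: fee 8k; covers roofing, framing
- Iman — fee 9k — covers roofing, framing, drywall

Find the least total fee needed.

9

Iman alone covers roofing, framing, drywall — every task.
Total fee: 9.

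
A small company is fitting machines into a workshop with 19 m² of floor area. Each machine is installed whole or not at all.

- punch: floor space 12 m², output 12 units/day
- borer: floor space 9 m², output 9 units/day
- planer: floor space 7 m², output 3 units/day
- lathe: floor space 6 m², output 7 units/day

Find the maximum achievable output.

This is an integer program with binary decision variables.
Allowing fractional choices, the relaxed optimum would be about 20.0, but machines are indivisible.
punch + planer: floor space 12 + 7 = 19 ≤ 19, output 12 + 3 = 15.
punch + lathe: floor space 12 + 6 = 18 ≤ 19, output 12 + 7 = 19.
borer + lathe: floor space 9 + 6 = 15 ≤ 19, output 9 + 7 = 16.
Best is punch and lathe with total output 19.

19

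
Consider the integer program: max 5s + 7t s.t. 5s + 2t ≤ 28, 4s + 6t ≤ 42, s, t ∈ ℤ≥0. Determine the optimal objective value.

50

(s,t)=(3,5): 5·3+2·5=25≤28, 4·3+6·5=42≤42, objective 50.
(s,t)=(4,4): 5·4+2·4=28≤28, 4·4+6·4=40≤42, objective 48.
No feasible integer point exceeds 50.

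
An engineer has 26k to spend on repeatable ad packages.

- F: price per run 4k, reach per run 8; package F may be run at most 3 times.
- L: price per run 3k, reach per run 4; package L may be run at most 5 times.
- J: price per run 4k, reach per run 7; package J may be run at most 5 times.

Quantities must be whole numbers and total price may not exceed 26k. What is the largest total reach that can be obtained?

F has the best ratio (8/4); taking only F gives at most 3×8 = 24 (stopped by the supply cap of 3).
Mixing does better — 3×F, 2×L, and 2×J: price 26 ≤ 26, reach 3·8 + 2·4 + 2·7 = 46.

46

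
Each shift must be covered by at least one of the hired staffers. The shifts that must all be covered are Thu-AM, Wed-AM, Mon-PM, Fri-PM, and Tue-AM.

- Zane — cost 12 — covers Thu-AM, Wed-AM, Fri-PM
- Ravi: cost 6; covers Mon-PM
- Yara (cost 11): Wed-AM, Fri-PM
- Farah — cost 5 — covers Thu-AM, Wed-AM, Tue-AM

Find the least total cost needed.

Choose Ravi, Yara, and Farah: together they cover Thu-AM, Wed-AM, Mon-PM, Fri-PM, Tue-AM — every shift.
Total cost: 6 + 11 + 5 = 22.
No cover costs less than 22.

22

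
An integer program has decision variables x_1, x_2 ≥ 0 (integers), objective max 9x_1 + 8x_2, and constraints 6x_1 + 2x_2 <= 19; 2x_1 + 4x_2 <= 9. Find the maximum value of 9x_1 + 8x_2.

27

(x_1,x_2)=(3,0) is feasible, giving 27.
(x_1,x_2)=(2,1) is feasible, giving 26.
(x_1,x_2)=(2,0) is feasible, giving 18.
Maximum is 27 at (x_1,x_2)=(3,0).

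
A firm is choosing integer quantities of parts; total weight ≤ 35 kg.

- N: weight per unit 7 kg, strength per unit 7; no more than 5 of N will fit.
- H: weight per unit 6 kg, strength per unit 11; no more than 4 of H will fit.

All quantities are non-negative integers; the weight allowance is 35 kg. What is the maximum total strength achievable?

This is a bounded integer knapsack.
Take 1×N and 4×H: weight 31 ≤ 35, strength 1·7 + 4·11 = 51.
H has the best ratio (11/6) and is taken to its limit of 4; remaining capacity is filled optimally with the others.

51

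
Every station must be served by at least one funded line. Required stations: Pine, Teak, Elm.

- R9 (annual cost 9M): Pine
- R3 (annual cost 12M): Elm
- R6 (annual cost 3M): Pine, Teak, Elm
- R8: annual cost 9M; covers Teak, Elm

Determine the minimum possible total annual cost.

This is a weighted set-cover instance.
R6 alone covers Pine, Teak, Elm — every station.
Total annual cost: 3.
No cover costs less than 3.

3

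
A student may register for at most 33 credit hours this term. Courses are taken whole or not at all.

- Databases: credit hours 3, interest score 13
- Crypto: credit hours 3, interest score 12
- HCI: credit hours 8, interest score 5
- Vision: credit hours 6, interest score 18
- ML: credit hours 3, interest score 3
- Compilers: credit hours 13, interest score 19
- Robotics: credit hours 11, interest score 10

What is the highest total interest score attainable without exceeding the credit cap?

67

Allowing fractional choices, the relaxed optimum would be about 69.5, but courses are indivisible.
Databases + Crypto + Vision + ML + Compilers: credit hours 3 + 3 + 6 + 3 + 13 = 28 ≤ 33, interest score 13 + 12 + 18 + 3 + 19 = 65.
Databases + Crypto + Vision + Compilers: credit hours 3 + 3 + 6 + 13 = 25 ≤ 33, interest score 13 + 12 + 18 + 19 = 62.
Databases + Crypto + HCI + Vision + Compilers: credit hours 3 + 3 + 8 + 6 + 13 = 33 ≤ 33, interest score 13 + 12 + 5 + 18 + 19 = 67.
Best is Databases, Crypto, HCI, Vision, and Compilers with total interest score 67.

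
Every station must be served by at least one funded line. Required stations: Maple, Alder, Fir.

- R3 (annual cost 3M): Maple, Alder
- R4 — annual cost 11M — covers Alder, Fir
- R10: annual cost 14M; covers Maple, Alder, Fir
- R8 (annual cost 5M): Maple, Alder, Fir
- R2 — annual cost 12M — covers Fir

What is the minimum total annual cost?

The greedy cost-per-new-station heuristic would pick R3 and R8 for 8, but a cheaper cover exists.
R8 alone covers Maple, Alder, Fir — every station.
Total annual cost: 5.
No cover costs less than 5.

5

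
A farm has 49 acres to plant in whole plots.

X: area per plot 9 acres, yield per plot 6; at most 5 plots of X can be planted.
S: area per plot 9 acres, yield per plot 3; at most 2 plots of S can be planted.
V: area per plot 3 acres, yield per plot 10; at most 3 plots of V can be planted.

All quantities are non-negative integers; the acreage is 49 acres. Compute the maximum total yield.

V has the best ratio (10/3); taking only V gives at most 3×10 = 30 (stopped by the supply cap of 3).
Mixing does better — 4×X and 3×V: area 45 ≤ 49, yield 4·6 + 3·10 = 54.

54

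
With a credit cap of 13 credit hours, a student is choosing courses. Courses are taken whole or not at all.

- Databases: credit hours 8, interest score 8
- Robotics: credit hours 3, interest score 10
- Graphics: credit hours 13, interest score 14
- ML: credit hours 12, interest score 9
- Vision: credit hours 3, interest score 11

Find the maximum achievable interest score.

21

Treat it as a binary knapsack problem.
Allowing fractional choices, the relaxed optimum would be about 28.5, but courses are indivisible.
Databases + Robotics: credit hours 8 + 3 = 11 ≤ 13, interest score 8 + 10 = 18.
Robotics + Vision: credit hours 3 + 3 = 6 ≤ 13, interest score 10 + 11 = 21.
Databases + Vision: credit hours 8 + 3 = 11 ≤ 13, interest score 8 + 11 = 19.
Best is Robotics and Vision with total interest score 21.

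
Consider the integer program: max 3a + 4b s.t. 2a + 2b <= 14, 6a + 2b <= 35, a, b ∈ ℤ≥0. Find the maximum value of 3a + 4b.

(a,b)=(0,7): 2·0+2·7=14≤14, 6·0+2·7=14≤35, objective 28.
(a,b)=(1,6): 2·1+2·6=14≤14, 6·1+2·6=18≤35, objective 27.
Maximum is 28 at (a,b)=(0,7).

28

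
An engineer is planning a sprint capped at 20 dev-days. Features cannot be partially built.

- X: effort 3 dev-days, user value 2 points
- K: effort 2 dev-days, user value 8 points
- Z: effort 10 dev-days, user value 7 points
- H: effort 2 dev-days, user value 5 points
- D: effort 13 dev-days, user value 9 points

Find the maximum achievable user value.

X + K + Z + H: effort 3 + 2 + 10 + 2 = 17 ≤ 20, user value 2 + 8 + 7 + 5 = 22.
K + H + D: effort 2 + 2 + 13 = 17 ≤ 20, user value 8 + 5 + 9 = 22.
X + K + H + D: effort 3 + 2 + 2 + 13 = 20 ≤ 20, user value 2 + 8 + 5 + 9 = 24.
Best is X, K, H, and D with total user value 24.

24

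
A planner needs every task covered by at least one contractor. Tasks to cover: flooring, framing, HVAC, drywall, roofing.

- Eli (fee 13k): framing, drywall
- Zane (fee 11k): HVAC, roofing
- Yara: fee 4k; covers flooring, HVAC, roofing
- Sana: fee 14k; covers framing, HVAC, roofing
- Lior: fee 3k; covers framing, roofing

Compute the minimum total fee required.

17

The greedy cost-per-new-task heuristic would pick Yara, Lior, and Eli for 20, but a cheaper cover exists.
Choose Eli and Yara: together they cover flooring, framing, HVAC, drywall, roofing — every task.
Total fee: 13 + 4 = 17.
No cover costs less than 17.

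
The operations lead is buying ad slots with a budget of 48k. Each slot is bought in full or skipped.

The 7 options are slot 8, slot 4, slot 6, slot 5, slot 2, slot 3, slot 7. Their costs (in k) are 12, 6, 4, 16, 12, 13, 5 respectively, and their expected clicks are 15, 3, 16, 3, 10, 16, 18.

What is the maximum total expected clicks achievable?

75

This is a 0-1 knapsack instance.
Allowing fractional choices, the relaxed optimum would be about 76.0, but ad slots are indivisible.
slot 8 + slot 6 + slot 2 + slot 3 + slot 7: cost 12 + 4 + 12 + 13 + 5 = 46 ≤ 48, expected clicks 15 + 16 + 10 + 16 + 18 = 75.
slot 8 + slot 6 + slot 3 + slot 7: cost 12 + 4 + 13 + 5 = 34 ≤ 48, expected clicks 15 + 16 + 16 + 18 = 65.
slot 8 + slot 4 + slot 6 + slot 3 + slot 7: cost 12 + 6 + 4 + 13 + 5 = 40 ≤ 48, expected clicks 15 + 3 + 16 + 16 + 18 = 68.
Best is slot 8, slot 6, slot 2, slot 3, and slot 7 with total expected clicks 75.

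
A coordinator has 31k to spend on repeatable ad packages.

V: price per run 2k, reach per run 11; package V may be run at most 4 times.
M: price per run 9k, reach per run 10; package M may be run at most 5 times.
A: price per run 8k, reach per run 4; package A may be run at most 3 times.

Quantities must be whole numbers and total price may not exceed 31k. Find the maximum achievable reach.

64

This is a bounded integer knapsack.
Take 4×V and 2×M: price 26 ≤ 31, reach 4·11 + 2·10 = 64.
V has the best ratio (11/2) and is taken to its limit of 4; remaining capacity is filled optimally with the others.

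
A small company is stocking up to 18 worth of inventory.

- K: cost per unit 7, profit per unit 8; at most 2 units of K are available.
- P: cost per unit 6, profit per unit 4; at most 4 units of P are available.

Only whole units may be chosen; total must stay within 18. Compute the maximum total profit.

K has the best ratio (8/7); taking only K gives at most 2×8 = 16 (stopped by the cost limit).
Optimal: 2×K: cost 14 ≤ 18, profit 2·8 = 16.

16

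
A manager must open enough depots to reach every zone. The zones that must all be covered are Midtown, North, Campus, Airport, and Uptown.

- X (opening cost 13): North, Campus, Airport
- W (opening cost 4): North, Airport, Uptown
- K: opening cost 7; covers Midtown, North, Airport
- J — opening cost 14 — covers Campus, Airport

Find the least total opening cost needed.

Choose X, W, and K: together they cover Midtown, North, Campus, Airport, Uptown — every zone.
Total opening cost: 13 + 4 + 7 = 24.

24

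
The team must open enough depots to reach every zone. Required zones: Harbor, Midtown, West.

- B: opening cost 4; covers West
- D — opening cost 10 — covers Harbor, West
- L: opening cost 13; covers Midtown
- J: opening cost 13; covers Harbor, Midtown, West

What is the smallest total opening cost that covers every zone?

The greedy cost-per-new-zone heuristic would pick B and J for 17, but a cheaper cover exists.
J alone covers Harbor, Midtown, West — every zone.
Total opening cost: 13.
No cover costs less than 13.

13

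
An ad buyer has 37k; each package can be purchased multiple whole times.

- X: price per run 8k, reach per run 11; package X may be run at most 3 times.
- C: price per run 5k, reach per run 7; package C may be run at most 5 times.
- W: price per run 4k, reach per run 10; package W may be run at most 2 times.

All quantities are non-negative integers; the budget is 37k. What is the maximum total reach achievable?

60

This is a bounded integer knapsack.
3×X, 1×C, and 2×W: price 37 ≤ 37, reach 3·11 + 1·7 + 2·10 = 60.
1×X, 4×C, and 2×W: price 36 ≤ 37, reach 1·11 + 4·7 + 2·10 = 59.
Best is 60.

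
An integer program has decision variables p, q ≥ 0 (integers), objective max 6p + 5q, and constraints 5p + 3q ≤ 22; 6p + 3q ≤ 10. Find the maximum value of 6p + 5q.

15

(p,q)=(0,3): 5·0+3·3=9≤22, 6·0+3·3=9≤10, objective 15.
(p,q)=(0,2): 5·0+3·2=6≤22, 6·0+3·2=6≤10, objective 10.
The best lattice point is (0,3), giving 15.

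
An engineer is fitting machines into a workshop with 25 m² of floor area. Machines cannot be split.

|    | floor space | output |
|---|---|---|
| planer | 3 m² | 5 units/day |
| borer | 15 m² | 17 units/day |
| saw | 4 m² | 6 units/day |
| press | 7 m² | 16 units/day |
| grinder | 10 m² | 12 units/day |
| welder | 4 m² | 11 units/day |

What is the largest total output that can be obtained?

45

This is an integer program with binary decision variables.
Allowing fractional choices, the relaxed optimum would be about 46.4, but machines are indivisible.
planer + press + grinder + welder: floor space 3 + 7 + 10 + 4 = 24 ≤ 25, output 5 + 16 + 12 + 11 = 44.
press + grinder + welder: floor space 7 + 10 + 4 = 21 ≤ 25, output 16 + 12 + 11 = 39.
saw + press + grinder + welder: floor space 4 + 7 + 10 + 4 = 25 ≤ 25, output 6 + 16 + 12 + 11 = 45.
Best is saw, press, grinder, and welder with total output 45.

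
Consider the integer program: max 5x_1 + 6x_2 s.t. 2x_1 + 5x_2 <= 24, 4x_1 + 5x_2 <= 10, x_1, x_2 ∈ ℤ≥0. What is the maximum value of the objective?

12

(x_1,x_2)=(0,2): 2·0+5·2=10≤24, 4·0+5·2=10≤10, objective 12.
(x_1,x_2)=(1,1): 2·1+5·1=7≤24, 4·1+5·1=9≤10, objective 11.
(x_1,x_2)=(2,0): 2·2+5·0=4≤24, 4·2+5·0=8≤10, objective 10.
Maximum is 12 at (x_1,x_2)=(0,2).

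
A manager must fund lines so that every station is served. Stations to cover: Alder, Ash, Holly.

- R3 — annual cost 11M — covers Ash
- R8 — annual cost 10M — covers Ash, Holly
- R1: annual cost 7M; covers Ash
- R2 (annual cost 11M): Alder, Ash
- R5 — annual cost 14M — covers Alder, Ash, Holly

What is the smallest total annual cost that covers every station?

This is an integer covering problem.
R5 alone covers Alder, Ash, Holly — every station.
Total annual cost: 14.
No cover costs less than 14.

14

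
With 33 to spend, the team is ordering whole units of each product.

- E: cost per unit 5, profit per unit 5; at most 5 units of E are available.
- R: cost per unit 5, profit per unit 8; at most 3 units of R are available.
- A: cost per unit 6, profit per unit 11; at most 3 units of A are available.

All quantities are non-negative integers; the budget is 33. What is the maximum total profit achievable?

Take 3×R and 3×A: cost 33 ≤ 33, profit 3·8 + 3·11 = 57.
A has the best ratio (11/6) and is taken to its limit of 3; remaining capacity is filled optimally with the others.

57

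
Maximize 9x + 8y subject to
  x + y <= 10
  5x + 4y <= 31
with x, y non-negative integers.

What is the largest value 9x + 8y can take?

The continuous relaxation peaks at (0, 7.75) with value 62.00; rounding to a feasible lattice point costs some objective.
(x,y)=(3,4): 1·3+1·4=7≤10, 5·3+4·4=31≤31, objective 59.
(x,y)=(2,5): 1·2+1·5=7≤10, 5·2+4·5=30≤31, objective 58.
(x,y)=(1,6): 1·1+1·6=7≤10, 5·1+4·6=29≤31, objective 57.
(x,y)=(0,7): 1·0+1·7=7≤10, 5·0+4·7=28≤31, objective 56.
The best lattice point is (3,4), giving 59.

59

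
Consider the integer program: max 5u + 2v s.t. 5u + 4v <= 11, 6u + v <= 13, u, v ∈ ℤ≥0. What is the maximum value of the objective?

(u,v)=(2,0): 5·2+4·0=10≤11, 6·2+1·0=12≤13, objective 10.
(u,v)=(1,1): 5·1+4·1=9≤11, 6·1+1·1=7≤13, objective 7.
(u,v)=(1,0): 5·1+4·0=5≤11, 6·1+1·0=6≤13, objective 5.
Maximum is 10 at (u,v)=(2,0).

10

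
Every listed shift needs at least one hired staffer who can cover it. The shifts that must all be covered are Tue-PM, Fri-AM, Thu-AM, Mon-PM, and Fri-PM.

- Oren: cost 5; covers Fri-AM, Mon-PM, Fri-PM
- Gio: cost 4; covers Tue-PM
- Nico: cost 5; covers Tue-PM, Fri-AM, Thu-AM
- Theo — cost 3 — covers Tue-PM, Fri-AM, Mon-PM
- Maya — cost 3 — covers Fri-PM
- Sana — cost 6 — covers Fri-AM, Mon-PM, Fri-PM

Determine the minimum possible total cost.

10

The greedy cost-per-new-shift heuristic would pick Theo, Maya, and Nico for 11, but a cheaper cover exists.
Choose Oren and Nico: together they cover Tue-PM, Fri-AM, Thu-AM, Mon-PM, Fri-PM — every shift.
Total cost: 5 + 5 = 10.
No cover costs less than 10.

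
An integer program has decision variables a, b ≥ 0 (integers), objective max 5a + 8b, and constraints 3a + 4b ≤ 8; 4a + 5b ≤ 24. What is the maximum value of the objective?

16

(a,b)=(0,2) is feasible, giving 16.
(a,b)=(1,1) is feasible, giving 13.
(a,b)=(0,1) is feasible, giving 8.
No feasible integer point exceeds 16.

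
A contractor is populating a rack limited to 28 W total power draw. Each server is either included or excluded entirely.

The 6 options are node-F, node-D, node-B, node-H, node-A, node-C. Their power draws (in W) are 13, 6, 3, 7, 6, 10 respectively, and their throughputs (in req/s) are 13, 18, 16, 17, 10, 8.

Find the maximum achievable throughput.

61

node-F + node-D + node-B + node-A: power draw 13 + 6 + 3 + 6 = 28 ≤ 28, throughput 13 + 18 + 16 + 10 = 57.
node-D + node-B + node-H + node-A: power draw 6 + 3 + 7 + 6 = 22 ≤ 28, throughput 18 + 16 + 17 + 10 = 61.
node-D + node-B + node-H + node-C: power draw 6 + 3 + 7 + 10 = 26 ≤ 28, throughput 18 + 16 + 17 + 8 = 59.
Best is node-D, node-B, node-H, and node-A with total throughput 61.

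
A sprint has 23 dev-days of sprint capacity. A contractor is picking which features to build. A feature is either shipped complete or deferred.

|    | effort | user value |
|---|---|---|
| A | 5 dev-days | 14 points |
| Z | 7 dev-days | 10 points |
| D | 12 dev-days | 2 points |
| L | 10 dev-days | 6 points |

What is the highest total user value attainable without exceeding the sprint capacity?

30

A + Z + L: effort 5 + 7 + 10 = 22 ≤ 23, user value 14 + 10 + 6 = 30.
A + L: effort 5 + 10 = 15 ≤ 23, user value 14 + 6 = 20.
A + Z: effort 5 + 7 = 12 ≤ 23, user value 14 + 10 = 24.
Best is A, Z, and L with total user value 30.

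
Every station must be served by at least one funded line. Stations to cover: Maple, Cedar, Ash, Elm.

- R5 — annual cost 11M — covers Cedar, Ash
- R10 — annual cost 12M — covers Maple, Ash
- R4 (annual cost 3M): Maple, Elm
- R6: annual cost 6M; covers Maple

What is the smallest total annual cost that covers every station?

14

Choose R5 and R4: together they cover Maple, Cedar, Ash, Elm — every station.
Total annual cost: 11 + 3 = 14.
No cover costs less than 14.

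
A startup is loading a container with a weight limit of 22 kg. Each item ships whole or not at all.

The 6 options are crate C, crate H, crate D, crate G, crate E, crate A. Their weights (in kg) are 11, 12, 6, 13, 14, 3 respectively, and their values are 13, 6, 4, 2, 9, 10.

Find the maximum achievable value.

27

This is a 0-1 knapsack instance.
crate C + crate D + crate A: weight 11 + 6 + 3 = 20 ≤ 22, value 13 + 4 + 10 = 27.
crate H + crate D + crate A: weight 12 + 6 + 3 = 21 ≤ 22, value 6 + 4 + 10 = 20.
crate C + crate A: weight 11 + 3 = 14 ≤ 22, value 13 + 10 = 23.
Best is crate C, crate D, and crate A with total value 27.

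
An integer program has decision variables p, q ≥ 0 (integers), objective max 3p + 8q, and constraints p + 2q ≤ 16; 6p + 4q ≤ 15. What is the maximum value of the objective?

Relaxing integrality, the LP optimum is 30.00 at (p,q) = (0, 3.75), which is not an integer point.
(p,q)=(0,3): 1·0+2·3=6≤16, 6·0+4·3=12≤15, objective 24.
(p,q)=(1,2): 1·1+2·2=5≤16, 6·1+4·2=14≤15, objective 19.
(p,q)=(0,2): 1·0+2·2=4≤16, 6·0+4·2=8≤15, objective 16.
The best lattice point is (0,3), giving 24.

24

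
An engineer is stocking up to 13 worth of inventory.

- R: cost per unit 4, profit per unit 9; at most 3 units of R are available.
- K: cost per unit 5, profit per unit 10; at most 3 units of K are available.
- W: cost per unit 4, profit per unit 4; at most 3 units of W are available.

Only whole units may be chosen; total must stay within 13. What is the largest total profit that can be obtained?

R has the best ratio (9/4); taking only R gives at most 3×9 = 27 (stopped by the cost limit).
Mixing does better — 2×R and 1×K: cost 13 ≤ 13, profit 2·9 + 1·10 = 28.

28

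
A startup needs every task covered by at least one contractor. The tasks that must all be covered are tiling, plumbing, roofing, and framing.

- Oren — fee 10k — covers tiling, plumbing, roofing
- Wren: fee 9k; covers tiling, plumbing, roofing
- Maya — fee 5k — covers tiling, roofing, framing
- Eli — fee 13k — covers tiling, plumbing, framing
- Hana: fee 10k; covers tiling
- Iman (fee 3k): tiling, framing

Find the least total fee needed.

12

Choose Wren and Iman: together they cover tiling, plumbing, roofing, framing — every task.
Total fee: 9 + 3 = 12.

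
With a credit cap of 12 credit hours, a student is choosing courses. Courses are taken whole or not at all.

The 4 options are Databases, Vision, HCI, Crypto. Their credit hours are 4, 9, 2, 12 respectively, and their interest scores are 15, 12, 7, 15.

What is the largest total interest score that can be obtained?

This is an integer program with binary decision variables.
Databases + HCI: credit hours 4 + 2 = 6 ≤ 12, interest score 15 + 7 = 22.
Vision + HCI: credit hours 9 + 2 = 11 ≤ 12, interest score 12 + 7 = 19.
Databases: credit hours 4 ≤ 12, interest score 15.
Best is Databases and HCI with total interest score 22.

22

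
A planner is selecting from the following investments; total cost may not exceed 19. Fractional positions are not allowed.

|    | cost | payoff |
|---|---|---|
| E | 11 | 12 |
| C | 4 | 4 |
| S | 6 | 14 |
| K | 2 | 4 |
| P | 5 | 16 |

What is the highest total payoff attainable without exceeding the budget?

38

Treat it as a binary knapsack problem.
Take C, S, K, and P: cost 4 + 6 + 2 + 5 = 17 ≤ 19, payoff 4 + 14 + 4 + 16 = 38.
No other feasible combination does better.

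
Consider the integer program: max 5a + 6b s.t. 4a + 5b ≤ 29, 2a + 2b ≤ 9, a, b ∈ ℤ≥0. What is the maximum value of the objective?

24

The continuous relaxation peaks at (0, 4.5) with value 27.00; rounding to a feasible lattice point costs some objective.
(a,b)=(0,4): 4·0+5·4=20≤29, 2·0+2·4=8≤9, objective 24.
(a,b)=(1,3): 4·1+5·3=19≤29, 2·1+2·3=8≤9, objective 23.
(a,b)=(0,3): 4·0+5·3=15≤29, 2·0+2·3=6≤9, objective 18.
The best lattice point is (0,4), giving 24.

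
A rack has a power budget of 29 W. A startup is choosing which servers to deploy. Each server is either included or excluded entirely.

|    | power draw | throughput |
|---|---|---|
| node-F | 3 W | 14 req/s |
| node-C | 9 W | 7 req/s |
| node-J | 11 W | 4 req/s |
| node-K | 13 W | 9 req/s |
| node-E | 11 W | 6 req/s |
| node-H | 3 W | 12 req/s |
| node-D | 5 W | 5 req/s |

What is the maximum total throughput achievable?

42

Take node-F, node-C, node-K, and node-H: power draw 3 + 9 + 13 + 3 = 28 ≤ 29, throughput 14 + 7 + 9 + 12 = 42.
No other feasible combination does better.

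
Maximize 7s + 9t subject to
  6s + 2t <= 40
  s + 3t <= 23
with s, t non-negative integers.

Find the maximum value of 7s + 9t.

(s,t)=(4,6): 6·4+2·6=36≤40, 1·4+3·6=22≤23, objective 82.
(s,t)=(5,5): 6·5+2·5=40≤40, 1·5+3·5=20≤23, objective 80.
(s,t)=(3,6): 6·3+2·6=30≤40, 1·3+3·6=21≤23, objective 75.
No feasible integer point exceeds 82.

82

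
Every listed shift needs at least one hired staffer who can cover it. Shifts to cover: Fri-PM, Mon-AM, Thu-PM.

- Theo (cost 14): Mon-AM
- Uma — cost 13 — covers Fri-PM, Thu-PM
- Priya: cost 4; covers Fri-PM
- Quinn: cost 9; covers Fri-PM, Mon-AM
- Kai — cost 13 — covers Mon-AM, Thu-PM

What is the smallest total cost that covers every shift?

17

Choose Priya and Kai: together they cover Fri-PM, Mon-AM, Thu-PM — every shift.
Total cost: 4 + 13 = 17.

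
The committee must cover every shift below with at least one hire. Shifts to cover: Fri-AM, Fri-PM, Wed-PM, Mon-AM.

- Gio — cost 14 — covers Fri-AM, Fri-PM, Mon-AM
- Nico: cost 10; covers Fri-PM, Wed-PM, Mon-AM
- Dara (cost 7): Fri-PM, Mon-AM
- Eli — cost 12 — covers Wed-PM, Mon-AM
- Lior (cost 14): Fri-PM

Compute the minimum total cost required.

Choose Gio and Nico: together they cover Fri-AM, Fri-PM, Wed-PM, Mon-AM — every shift.
Total cost: 14 + 10 = 24.
No cover costs less than 24.

24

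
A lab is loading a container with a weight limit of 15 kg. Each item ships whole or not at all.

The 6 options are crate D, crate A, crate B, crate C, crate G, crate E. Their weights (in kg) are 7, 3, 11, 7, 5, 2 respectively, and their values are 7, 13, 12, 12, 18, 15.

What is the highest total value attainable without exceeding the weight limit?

46

Allowing fractional choices, the relaxed optimum would be about 54.6, but items are indivisible.
crate A + crate C + crate G: weight 3 + 7 + 5 = 15 ≤ 15, value 13 + 12 + 18 = 43.
crate A + crate G + crate E: weight 3 + 5 + 2 = 10 ≤ 15, value 13 + 18 + 15 = 46.
crate C + crate G + crate E: weight 7 + 5 + 2 = 14 ≤ 15, value 12 + 18 + 15 = 45.
Best is crate A, crate G, and crate E with total value 46.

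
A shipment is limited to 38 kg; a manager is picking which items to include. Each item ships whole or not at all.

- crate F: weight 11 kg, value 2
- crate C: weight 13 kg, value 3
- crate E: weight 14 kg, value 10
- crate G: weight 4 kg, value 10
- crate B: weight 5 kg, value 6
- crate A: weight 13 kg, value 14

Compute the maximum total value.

Allowing fractional choices, the relaxed optimum would be about 40.5, but items are indivisible.
crate E + crate G + crate B + crate A: weight 14 + 4 + 5 + 13 = 36 ≤ 38, value 10 + 10 + 6 + 14 = 40.
crate C + crate G + crate B + crate A: weight 13 + 4 + 5 + 13 = 35 ≤ 38, value 3 + 10 + 6 + 14 = 33.
crate E + crate G + crate A: weight 14 + 4 + 13 = 31 ≤ 38, value 10 + 10 + 14 = 34.
Best is crate E, crate G, crate B, and crate A with total value 40.

40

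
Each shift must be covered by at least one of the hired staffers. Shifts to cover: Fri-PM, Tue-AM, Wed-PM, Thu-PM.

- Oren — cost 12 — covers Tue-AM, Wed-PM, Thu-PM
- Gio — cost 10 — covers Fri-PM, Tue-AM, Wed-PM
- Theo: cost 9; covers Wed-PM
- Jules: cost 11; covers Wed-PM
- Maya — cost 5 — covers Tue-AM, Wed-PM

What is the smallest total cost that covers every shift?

The greedy cost-per-new-shift heuristic would pick Maya, Gio, and Oren for 27, but a cheaper cover exists.
Choose Oren and Gio: together they cover Fri-PM, Tue-AM, Wed-PM, Thu-PM — every shift.
Total cost: 12 + 10 = 22.
No cover costs less than 22.

22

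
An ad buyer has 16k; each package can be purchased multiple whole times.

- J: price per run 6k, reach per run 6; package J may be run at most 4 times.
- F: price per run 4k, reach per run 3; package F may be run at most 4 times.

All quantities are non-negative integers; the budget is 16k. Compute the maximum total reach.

15

This is a bounded integer knapsack.
2×J and 1×F: price 16 ≤ 16, reach 2·6 + 1·3 = 15.
4×F: price 16 ≤ 16, reach 4·3 = 12.
Best is 15.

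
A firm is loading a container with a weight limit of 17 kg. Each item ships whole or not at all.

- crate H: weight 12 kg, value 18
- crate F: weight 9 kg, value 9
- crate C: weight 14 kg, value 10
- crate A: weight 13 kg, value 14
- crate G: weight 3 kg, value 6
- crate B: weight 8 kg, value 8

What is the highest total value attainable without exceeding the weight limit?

crate A + crate G: weight 13 + 3 = 16 ≤ 17, value 14 + 6 = 20.
crate H + crate G: weight 12 + 3 = 15 ≤ 17, value 18 + 6 = 24.
crate H: weight 12 ≤ 17, value 18.
Best is crate H and crate G with total value 24.

24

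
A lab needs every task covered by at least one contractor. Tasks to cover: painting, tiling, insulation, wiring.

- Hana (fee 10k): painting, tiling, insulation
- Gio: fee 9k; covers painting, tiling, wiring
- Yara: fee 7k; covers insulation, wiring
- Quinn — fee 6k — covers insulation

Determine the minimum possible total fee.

15

This is an integer covering problem.
Choose Gio and Quinn: together they cover painting, tiling, insulation, wiring — every task.
Total fee: 9 + 6 = 15.
No cover costs less than 15.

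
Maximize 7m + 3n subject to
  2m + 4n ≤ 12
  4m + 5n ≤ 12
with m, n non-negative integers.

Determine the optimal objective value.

(m,n)=(3,0): 2·3+4·0=6≤12, 4·3+5·0=12≤12, objective 21.
(m,n)=(2,0): 2·2+4·0=4≤12, 4·2+5·0=8≤12, objective 14.
The best lattice point is (3,0), giving 21.

21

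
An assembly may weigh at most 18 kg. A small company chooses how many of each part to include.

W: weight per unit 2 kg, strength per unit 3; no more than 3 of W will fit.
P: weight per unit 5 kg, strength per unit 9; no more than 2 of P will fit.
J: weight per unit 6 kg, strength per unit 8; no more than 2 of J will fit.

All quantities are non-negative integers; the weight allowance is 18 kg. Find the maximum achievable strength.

P has the best ratio (9/5); taking only P gives at most 2×9 = 18 (stopped by the supply cap of 2).
Mixing does better — 1×W, 2×P, and 1×J: weight 18 ≤ 18, strength 1·3 + 2·9 + 1·8 = 29.

29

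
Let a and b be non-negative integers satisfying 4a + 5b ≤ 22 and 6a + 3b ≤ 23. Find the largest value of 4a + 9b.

(a,b)=(0,4) is feasible, giving 36.
(a,b)=(1,3) is feasible, giving 31.
(a,b)=(0,3) is feasible, giving 27.
No feasible integer point exceeds 36.

36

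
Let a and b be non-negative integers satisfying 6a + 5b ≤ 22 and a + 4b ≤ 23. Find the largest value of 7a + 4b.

22

The continuous relaxation peaks at (3.67, 0) with value 25.67; rounding to a feasible lattice point costs some objective.
(a,b)=(2,2): 6·2+5·2=22≤22, 1·2+4·2=10≤23, objective 22.
(a,b)=(3,0): 6·3+5·0=18≤22, 1·3+4·0=3≤23, objective 21.
(a,b)=(1,3): 6·1+5·3=21≤22, 1·1+4·3=13≤23, objective 19.
No feasible integer point exceeds 22.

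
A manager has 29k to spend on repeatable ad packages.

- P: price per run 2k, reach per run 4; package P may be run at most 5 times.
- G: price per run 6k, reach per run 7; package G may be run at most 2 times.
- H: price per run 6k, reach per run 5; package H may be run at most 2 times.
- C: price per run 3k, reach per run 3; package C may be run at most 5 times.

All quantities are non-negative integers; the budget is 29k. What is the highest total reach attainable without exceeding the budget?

40

P has the best ratio (4/2); taking only P gives at most 5×4 = 20 (stopped by the supply cap of 5).
Mixing does better — 5×P, 2×G, and 2×C: price 28 ≤ 29, reach 5·4 + 2·7 + 2·3 = 40.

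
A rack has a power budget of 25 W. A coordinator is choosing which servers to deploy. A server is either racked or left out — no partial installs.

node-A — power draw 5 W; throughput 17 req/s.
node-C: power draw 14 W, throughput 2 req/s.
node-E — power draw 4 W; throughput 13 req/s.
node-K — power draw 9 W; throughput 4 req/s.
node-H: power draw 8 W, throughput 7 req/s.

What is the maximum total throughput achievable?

37

node-A + node-E + node-H: power draw 5 + 4 + 8 = 17 ≤ 25, throughput 17 + 13 + 7 = 37.
node-A + node-E + node-K: power draw 5 + 4 + 9 = 18 ≤ 25, throughput 17 + 13 + 4 = 34.
node-A + node-C + node-E: power draw 5 + 14 + 4 = 23 ≤ 25, throughput 17 + 2 + 13 = 32.
Best is node-A, node-E, and node-H with total throughput 37.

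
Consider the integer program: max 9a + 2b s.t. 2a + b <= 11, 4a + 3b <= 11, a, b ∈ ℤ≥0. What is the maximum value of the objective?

Relaxing integrality, the LP optimum is 24.75 at (a,b) = (2.75, 0), which is not an integer point.
(a,b)=(2,1): 2·2+1·1=5≤11, 4·2+3·1=11≤11, objective 20.
(a,b)=(2,0): 2·2+1·0=4≤11, 4·2+3·0=8≤11, objective 18.
(a,b)=(1,2): 2·1+1·2=4≤11, 4·1+3·2=10≤11, objective 13.
The best lattice point is (2,1), giving 20.

20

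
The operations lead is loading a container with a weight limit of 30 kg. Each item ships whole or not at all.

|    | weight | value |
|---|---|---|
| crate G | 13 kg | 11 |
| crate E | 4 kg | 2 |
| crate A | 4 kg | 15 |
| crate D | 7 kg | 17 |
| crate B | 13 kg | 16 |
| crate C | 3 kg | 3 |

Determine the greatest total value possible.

Allowing fractional choices, the relaxed optimum would be about 53.5, but items are indivisible.
crate A + crate D + crate B + crate C: weight 4 + 7 + 13 + 3 = 27 ≤ 30, value 15 + 17 + 16 + 3 = 51.
crate A + crate D + crate B: weight 4 + 7 + 13 = 24 ≤ 30, value 15 + 17 + 16 = 48.
crate E + crate A + crate D + crate B: weight 4 + 4 + 7 + 13 = 28 ≤ 30, value 2 + 15 + 17 + 16 = 50.
Best is crate A, crate D, crate B, and crate C with total value 51.

51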